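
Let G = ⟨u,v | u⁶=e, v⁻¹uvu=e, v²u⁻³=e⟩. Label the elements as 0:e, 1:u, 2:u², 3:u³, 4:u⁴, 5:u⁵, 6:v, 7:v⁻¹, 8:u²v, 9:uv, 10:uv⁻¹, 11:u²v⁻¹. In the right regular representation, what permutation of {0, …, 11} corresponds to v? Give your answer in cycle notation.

(0 6 3 7)(1 9 4 10)(2 8 5 11)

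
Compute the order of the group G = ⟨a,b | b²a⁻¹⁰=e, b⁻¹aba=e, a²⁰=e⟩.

Enumerate words in the generators, reducing via the relations: the distinct elements are
  {a, b, e, ab, a², a³, a⁴, a⁵, a⁶, a⁷, a⁸, a⁹, a²b, a³b, a¹², a¹³, a¹¹, a¹⁰, a¹⁴, a¹⁵, a¹⁶, a¹⁷, a¹⁸, a¹⁹, a⁴b, a⁵b, a⁶b, a⁷b, a⁸b, a⁹b, b⁻¹, ab⁻¹, a²b⁻¹, a³b⁻¹, a⁴b⁻¹, a⁵b⁻¹, a⁶b⁻¹, a⁷b⁻¹, a⁸b⁻¹, a⁹b⁻¹}.
No further products give new elements, so |G| = 40.

Answer: 40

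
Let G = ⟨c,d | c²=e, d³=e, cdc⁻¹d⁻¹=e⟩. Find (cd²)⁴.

Compute successive powers of (cd²), reducing at each step:
  (cd²)²: (cd²) · c = d²;   (d²) · d² = d
  (cd²)³: d · c = cd;   (cd) · d² = c
  (cd²)⁴: c · c = e;   e · d² = d²

Answer: d²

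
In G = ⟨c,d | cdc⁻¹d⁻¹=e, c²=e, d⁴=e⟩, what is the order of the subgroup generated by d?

|⟨d⟩| equals the order of d. Compute successive powers until reaching e:
  d¹ = d, d² = d², d³ = d³, d⁴ = e.
The smallest positive k with dᵏ = e is 4, so |⟨d⟩| = 4.

Answer: 4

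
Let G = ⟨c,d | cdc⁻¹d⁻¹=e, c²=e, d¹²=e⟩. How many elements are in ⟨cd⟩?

|⟨cd⟩| equals the order of cd. Compute successive powers until reaching e:
  (cd)¹ = cd, (cd)² = d², (cd)³ = cd³, (cd)⁴ = d⁴, (cd)⁵ = cd⁵, (cd)⁶ = d⁶, (cd)⁷ = cd⁷, (cd)⁸ = d⁸, (cd)⁹ = cd⁹, (cd)¹⁰ = d¹⁰, (cd)¹¹ = cd¹¹, (cd)¹² = e.
The smallest positive k with (cd)ᵏ = e is 12, so |⟨cd⟩| = 12.

Answer: 12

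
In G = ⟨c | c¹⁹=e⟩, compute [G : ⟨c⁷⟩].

First find ord(c⁷) by computing successive powers:
  (c⁷)¹ = c⁷, (c⁷)² = c¹⁴, (c⁷)³ = c², (c⁷)⁴ = c⁹, (c⁷)⁵ = c¹⁶, (c⁷)⁶ = c⁴, (c⁷)⁷ = c¹¹, (c⁷)⁸ = c¹⁸, (c⁷)⁹ = c⁶, (c⁷)¹⁰ = c¹³, (c⁷)¹¹ = c, (c⁷)¹² = c⁸, (c⁷)¹³ = c¹⁵, (c⁷)¹⁴ = c³, (c⁷)¹⁵ = c¹⁰, (c⁷)¹⁶ = c¹⁷, (c⁷)¹⁷ = c⁵, (c⁷)¹⁸ = c¹², (c⁷)¹⁹ = e.
So |⟨c⁷⟩| = ord(c⁷) = 19. With |G| = 19, by Lagrange [G : ⟨c⁷⟩] = 19/19 = 1.

Answer: 1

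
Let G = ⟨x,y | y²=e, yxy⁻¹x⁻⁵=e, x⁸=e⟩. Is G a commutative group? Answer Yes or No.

x·y = xy but y·x = x⁵y, so x·y ≠ y·x and G is not abelian.

Answer: No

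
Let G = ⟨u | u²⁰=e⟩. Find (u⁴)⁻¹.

The order of (u⁴) is 5 (smallest k with (u⁴)ᵏ = e), so (u⁴)⁻¹ = (u⁴)⁴ = u¹⁶.
Check: (u⁴) · (u¹⁶) → (u⁴) · u¹⁶ = e, giving e as required.

Answer: u¹⁶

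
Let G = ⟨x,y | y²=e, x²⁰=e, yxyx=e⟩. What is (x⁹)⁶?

Compute successive powers of (x⁹), reducing at each step:
  (x⁹)²: (x⁹) · x⁹ = x¹⁸
  (x⁹)³: (x¹⁸) · x⁹ = x⁷
  (x⁹)⁴: (x⁷) · x⁹ = x¹⁶
  (x⁹)⁵: (x¹⁶) · x⁹ = x⁵
  (x⁹)⁶: (x⁵) · x⁹ = x¹⁴

Answer: x¹⁴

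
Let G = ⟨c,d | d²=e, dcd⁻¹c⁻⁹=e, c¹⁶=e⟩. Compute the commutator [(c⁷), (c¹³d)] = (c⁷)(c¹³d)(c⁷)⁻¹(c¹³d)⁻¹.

[(c⁷), (c¹³d)] = (c⁷)·(c¹³d)·(c⁷)⁻¹·(c¹³d)⁻¹.
  (c⁷) · (c¹³d) = c⁴d
  (c⁴d) · (c⁹) = c⁵d
  (c⁵d) · (c¹¹d) = c⁸

Answer: c⁸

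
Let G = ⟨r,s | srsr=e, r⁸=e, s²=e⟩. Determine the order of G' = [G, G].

G' = [G, G] is generated by all commutators. The generator-pair commutators are: [r, s] = r².
The subgroup they normally generate is {e, r², r⁴, r⁶}, of order 4.
Check: |G/G'| = 16/4 = 4 is the order of the abelianisation.

Answer: 4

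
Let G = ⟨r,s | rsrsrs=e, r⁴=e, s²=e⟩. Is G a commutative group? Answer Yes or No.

r·s = rs but s·r = sr, so r·s ≠ s·r and G is not abelian.

Answer: No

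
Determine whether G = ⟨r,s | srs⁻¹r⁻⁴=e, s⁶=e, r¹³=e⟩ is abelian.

r·s = rs but s·r = r⁴s, so r·s ≠ s·r and G is not abelian.

Answer: No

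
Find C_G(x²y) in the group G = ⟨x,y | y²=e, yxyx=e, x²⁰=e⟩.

⟨x²y⟩ ⊆ C_G(x²y) since powers of x²y commute with x²y; so |C_G(x²y)| ≥ |⟨x²y⟩| = 2.
By orbit–stabilizer, |C_G(x²y)| = |G| / |conj. class of x²y| = 40 / 10 = 4.
The 4 elements commuting with x²y are {e, x¹⁰, x²y, x¹²y}.

Answer: {e, x¹⁰, x²y, x¹²y}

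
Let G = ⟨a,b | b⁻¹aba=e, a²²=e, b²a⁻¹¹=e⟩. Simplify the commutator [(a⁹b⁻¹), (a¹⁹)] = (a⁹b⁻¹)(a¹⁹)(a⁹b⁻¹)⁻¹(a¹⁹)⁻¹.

[(a⁹b⁻¹), (a¹⁹)] = (a⁹b⁻¹)·(a¹⁹)·(a⁹b⁻¹)⁻¹·(a¹⁹)⁻¹.
  (a⁹b⁻¹) · (a¹⁹) = ab
  (ab) · (a⁹b) = a³
  (a³) · (a³) = a⁶

Answer: a⁶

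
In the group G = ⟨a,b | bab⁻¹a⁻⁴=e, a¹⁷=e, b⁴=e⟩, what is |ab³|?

Compute successive powers until reaching e:
  (ab³)¹ = ab³, (ab³)² = a¹⁴b², (ab³)³ = a¹³b, (ab³)⁴ = e.
The smallest positive k with (ab³)ᵏ = e is 4.

Answer: 4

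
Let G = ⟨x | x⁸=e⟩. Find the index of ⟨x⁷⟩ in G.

First find ord(x⁷) by computing successive powers:
  (x⁷)¹ = x⁷, (x⁷)² = x⁶, (x⁷)³ = x⁵, (x⁷)⁴ = x⁴, (x⁷)⁵ = x³, (x⁷)⁶ = x², (x⁷)⁷ = x, (x⁷)⁸ = e.
So |⟨x⁷⟩| = ord(x⁷) = 8. With |G| = 8, by Lagrange [G : ⟨x⁷⟩] = 8/8 = 1.

Answer: 1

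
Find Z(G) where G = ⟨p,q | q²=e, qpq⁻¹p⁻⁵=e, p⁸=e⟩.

An element z ∈ Z(G) iff z commutes with every generator.
For example p² is central: (p²)·p = p³ = p·(p²); (p²)·q = p²q = q·(p²).
Whereas p ∉ Z(G) since p·q = pq ≠ p⁵q = q·p.
Checking each of the 16 elements this way gives Z(G) = {e, p², p⁴, p⁶}, of order 4.

Answer: {e, p², p⁴, p⁶}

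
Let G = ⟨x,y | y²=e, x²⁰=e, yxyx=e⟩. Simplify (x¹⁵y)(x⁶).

Compute (x¹⁵y) · (x⁶) by multiplying left to right and reducing via the relations at each step:
  (x¹⁵y) · x⁶ = x⁹y

Answer: x⁹y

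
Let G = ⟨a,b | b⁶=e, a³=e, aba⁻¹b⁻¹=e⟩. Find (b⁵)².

Compute successive powers of (b⁵), reducing at each step:
  (b⁵)²: (b⁵) · b⁵ = b⁴

Answer: b⁴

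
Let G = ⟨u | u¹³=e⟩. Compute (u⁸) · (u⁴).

Compute (u⁸) · (u⁴) by multiplying left to right and reducing via the relations at each step:
  (u⁸) · u⁴ = u¹²

Answer: u¹²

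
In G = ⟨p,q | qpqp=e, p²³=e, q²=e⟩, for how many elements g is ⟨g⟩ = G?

⟨g⟩ = G would require ord(g) = |G| = 46, but the maximum element order in G is 23 < 46. So G is not cyclic and no single element generates it: the count is 0.

Answer: 0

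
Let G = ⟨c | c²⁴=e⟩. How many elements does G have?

G is generated by a single element, so G is cyclic. The relator gives c²⁴ = e and no smaller power is forced to be e, so the 24 powers {c, e, c², c³, c⁴, c⁵, c⁶, c⁷, c⁸, c⁹, c²², c²³, c²¹, c²⁰, c¹², c¹³, c¹¹, c¹⁰, c¹⁴, c¹⁵, c¹⁶, c¹⁷, c¹⁸, c¹⁹} are distinct. Hence |G| = 24.

Answer: 24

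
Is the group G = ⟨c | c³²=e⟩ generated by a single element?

|G| = 32. The element c has order 32 (its powers give 32 distinct elements), so ⟨c⟩ = G and G is cyclic.

Answer: Yes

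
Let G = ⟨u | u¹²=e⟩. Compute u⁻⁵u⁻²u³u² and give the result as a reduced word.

Multiply left to right, reducing at each step:
  (u⁷) · u⁻² = u⁵
  (u⁵) · u³ = u⁸
  (u⁸) · u² = u¹⁰

Answer: u¹⁰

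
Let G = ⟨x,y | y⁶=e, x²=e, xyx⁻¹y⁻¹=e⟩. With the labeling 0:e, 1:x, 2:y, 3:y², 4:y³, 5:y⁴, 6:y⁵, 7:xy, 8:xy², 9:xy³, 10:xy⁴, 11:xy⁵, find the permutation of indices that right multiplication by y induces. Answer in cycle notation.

(0 2 3 4 5 6)(1 7 8 9 10 11)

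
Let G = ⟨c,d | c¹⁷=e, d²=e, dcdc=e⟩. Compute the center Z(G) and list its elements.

An element z ∈ Z(G) iff z commutes with every generator.
For example e is central: e·c = c = c·e; e·d = d = d·e.
Whereas c ∉ Z(G) since c·d = cd ≠ c¹⁶d = d·c.
Checking each of the 34 elements this way gives Z(G) = {e}, of order 1.

Answer: {e}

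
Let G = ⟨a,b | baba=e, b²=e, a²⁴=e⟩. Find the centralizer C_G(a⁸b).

⟨a⁸b⟩ ⊆ C_G(a⁸b) since powers of a⁸b commute with a⁸b; so |C_G(a⁸b)| ≥ |⟨a⁸b⟩| = 2.
By orbit–stabilizer, |C_G(a⁸b)| = |G| / |conj. class of a⁸b| = 48 / 12 = 4.
The 4 elements commuting with a⁸b are {e, a¹², a⁸b, a²⁰b}.

Answer: {e, a¹², a⁸b, a²⁰b}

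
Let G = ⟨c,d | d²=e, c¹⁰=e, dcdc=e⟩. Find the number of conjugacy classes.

The conjugacy classes (representative and size) are:
  [e] (size 1), [c] (size 2), [c²] (size 2), [c³] (size 2), [c⁴] (size 2), [c⁵] (size 1), [c²d] (size 5), [c³d] (size 5).
Class equation: 1 + 2 + 2 + 2 + 2 + 1 + 5 + 5 = 20 = |G|. So G has 8 conjugacy classes.

Answer: 8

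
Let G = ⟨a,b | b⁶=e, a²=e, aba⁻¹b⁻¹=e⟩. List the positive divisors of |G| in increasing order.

|G| = 12 = 2² · 3. By Lagrange's theorem the order of any subgroup divides 12; the divisors of 12 are 1, 2, 3, 4, 6, 12.

Answer: 1, 2, 3, 4, 6, 12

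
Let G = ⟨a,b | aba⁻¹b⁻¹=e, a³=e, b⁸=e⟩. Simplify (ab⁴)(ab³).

Compute (ab⁴) · (ab³) by multiplying left to right and reducing via the relations at each step:
  (ab⁴) · a = a²b⁴
  (a²b⁴) · b³ = a²b⁷

Answer: a²b⁷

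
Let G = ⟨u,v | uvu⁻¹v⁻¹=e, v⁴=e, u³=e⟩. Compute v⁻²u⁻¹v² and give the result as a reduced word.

Multiply left to right, reducing at each step:
  (v²) · u⁻¹ = u²v²
  (u²v²) · v² = u²

Answer: u²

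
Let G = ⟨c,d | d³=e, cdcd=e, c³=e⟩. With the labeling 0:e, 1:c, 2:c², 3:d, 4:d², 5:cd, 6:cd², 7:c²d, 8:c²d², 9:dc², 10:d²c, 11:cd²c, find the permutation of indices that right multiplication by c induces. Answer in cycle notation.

(0 1 2)(3 8 9)(4 10 5)(6 11 7)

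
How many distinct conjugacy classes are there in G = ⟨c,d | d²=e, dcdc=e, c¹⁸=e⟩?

The conjugacy classes (representative and size) are:
  [e] (size 1), [c] (size 2), [c²] (size 2), [c³] (size 2), [c¹⁴] (size 2), [c⁵] (size 2), [c¹²] (size 2), [c⁷] (size 2), [c¹⁰] (size 2), [c⁹] (size 1), [c¹⁰d] (size 9), [cd] (size 9).
Class equation: 1 + 2 + 2 + 2 + 2 + 2 + 2 + 2 + 2 + 1 + 9 + 9 = 36 = |G|. So G has 12 conjugacy classes.

Answer: 12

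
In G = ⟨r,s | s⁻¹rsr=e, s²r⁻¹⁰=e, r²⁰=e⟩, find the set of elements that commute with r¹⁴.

⟨r¹⁴⟩ ⊆ C_G(r¹⁴) since powers of r¹⁴ commute with r¹⁴; so |C_G(r¹⁴)| ≥ |⟨r¹⁴⟩| = 10.
By orbit–stabilizer, |C_G(r¹⁴)| = |G| / |conj. class of r¹⁴| = 40 / 2 = 20.
The 20 elements commuting with r¹⁴ are {e, r, r², r³, r⁴, r⁵, r⁶, r⁷, r⁸, r⁹, r¹⁰, r¹¹, r¹², r¹³, r¹⁴, r¹⁵, r¹⁶, r¹⁷, r¹⁸, r¹⁹}.

Answer: {e, r, r², r³, r⁴, r⁵, r⁶, r⁷, r⁸, r⁹, r¹⁰, r¹¹, r¹², r¹³, r¹⁴, r¹⁵, r¹⁶, r¹⁷, r¹⁸, r¹⁹}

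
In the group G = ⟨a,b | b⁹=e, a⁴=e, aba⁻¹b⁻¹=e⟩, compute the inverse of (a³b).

The order of (a³b) is 36 (smallest k with (a³b)ᵏ = e), so (a³b)⁻¹ = (a³b)³⁵ = ab⁸.
Check: (a³b) · (ab⁸) → (a³b) · a = b;   b · b⁸ = e, giving e as required.

Answer: ab⁸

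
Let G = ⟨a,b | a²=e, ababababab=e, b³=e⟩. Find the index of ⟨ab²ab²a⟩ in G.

First find ord(ab²ab²a) by computing successive powers:
  (ab²ab²a)¹ = ab²ab²a, (ab²ab²a)² = ab²abab²a, (ab²ab²a)³ = abab²aba, (ab²ab²a)⁴ = ababa, (ab²ab²a)⁵ = e.
So |⟨ab²ab²a⟩| = ord(ab²ab²a) = 5. With |G| = 60, by Lagrange [G : ⟨ab²ab²a⟩] = 60/5 = 12.

Answer: 12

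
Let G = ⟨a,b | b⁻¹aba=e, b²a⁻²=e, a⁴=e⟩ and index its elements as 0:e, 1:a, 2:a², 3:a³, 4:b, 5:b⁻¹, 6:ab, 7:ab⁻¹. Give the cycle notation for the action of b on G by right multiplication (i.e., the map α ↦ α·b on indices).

(0 4 2 5)(1 6 3 7)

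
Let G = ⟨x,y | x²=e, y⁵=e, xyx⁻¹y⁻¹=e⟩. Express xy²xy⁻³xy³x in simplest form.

Multiply left to right, reducing at each step:
  x · y² = xy²
  (xy²) · x = y²
  (y²) · y⁻³ = y⁴
  (y⁴) · x = xy⁴
  (xy⁴) · y³ = xy²
  (xy²) · x = y²

Answer: y²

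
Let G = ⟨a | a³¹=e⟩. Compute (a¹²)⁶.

Compute successive powers of (a¹²), reducing at each step:
  (a¹²)²: (a¹²) · a¹² = a²⁴
  (a¹²)³: (a²⁴) · a¹² = a⁵
  (a¹²)⁴: (a⁵) · a¹² = a¹⁷
  (a¹²)⁵: (a¹⁷) · a¹² = a²⁹
  (a¹²)⁶: (a²⁹) · a¹² = a¹⁰

Answer: a¹⁰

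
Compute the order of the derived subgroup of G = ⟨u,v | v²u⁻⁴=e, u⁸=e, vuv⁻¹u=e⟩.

G' = [G, G] is generated by all commutators. The generator-pair commutators are: [u, v] = u².
The subgroup they normally generate is {e, u², u⁴, u⁶}, of order 4.
Check: |G/G'| = 16/4 = 4 is the order of the abelianisation.

Answer: 4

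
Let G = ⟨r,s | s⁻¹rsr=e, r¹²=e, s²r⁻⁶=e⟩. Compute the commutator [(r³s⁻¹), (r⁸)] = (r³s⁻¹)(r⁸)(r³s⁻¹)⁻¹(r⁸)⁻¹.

[(r³s⁻¹), (r⁸)] = (r³s⁻¹)·(r⁸)·(r³s⁻¹)⁻¹·(r⁸)⁻¹.
  (r³s⁻¹) · (r⁸) = rs
  (rs) · (r³s) = r⁴
  (r⁴) · (r⁴) = r⁸

Answer: r⁸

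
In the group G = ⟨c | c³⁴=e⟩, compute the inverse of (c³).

The order of (c³) is 34 (smallest k with (c³)ᵏ = e), so (c³)⁻¹ = (c³)³³ = c³¹.
Check: (c³) · (c³¹) → (c³) · c³¹ = e, giving e as required.

Answer: c³¹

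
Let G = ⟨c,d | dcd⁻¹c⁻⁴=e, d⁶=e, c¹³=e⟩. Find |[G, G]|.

G' = [G, G] is generated by all commutators. The generator-pair commutators are: [c, d] = c¹⁰.
The subgroup they normally generate is {e, c, c², c³, c⁴, c⁵, c⁶, c⁷, c⁸, c⁹, c¹⁰, c¹¹, c¹²}, of order 13.
Check: |G/G'| = 78/13 = 6 is the order of the abelianisation.

Answer: 13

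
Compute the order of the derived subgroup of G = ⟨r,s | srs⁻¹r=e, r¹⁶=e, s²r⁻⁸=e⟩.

G' = [G, G] is generated by all commutators. The generator-pair commutators are: [r, s] = r².
The subgroup they normally generate is {e, r², r⁴, r⁶, r⁸, r¹⁰, r¹², r¹⁴}, of order 8.
Check: |G/G'| = 32/8 = 4 is the order of the abelianisation.

Answer: 8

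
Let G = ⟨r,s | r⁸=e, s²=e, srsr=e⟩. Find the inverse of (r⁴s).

The order of (r⁴s) is 2 (smallest k with (r⁴s)ᵏ = e), so (r⁴s)⁻¹ = (r⁴s)¹ = r⁴s.
Check: (r⁴s) · (r⁴s) → (r⁴s) · r⁴ = s;   s · s = e, giving e as required.

Answer: r⁴s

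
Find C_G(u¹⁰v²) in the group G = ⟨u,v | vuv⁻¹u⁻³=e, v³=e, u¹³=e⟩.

⟨u¹⁰v²⟩ ⊆ C_G(u¹⁰v²) since powers of u¹⁰v² commute with u¹⁰v²; so |C_G(u¹⁰v²)| ≥ |⟨u¹⁰v²⟩| = 3.
By orbit–stabilizer, |C_G(u¹⁰v²)| = |G| / |conj. class of u¹⁰v²| = 39 / 13 = 3.
The 3 elements commuting with u¹⁰v² are {e, u⁹v, u¹⁰v²}.

Answer: {e, u⁹v, u¹⁰v²}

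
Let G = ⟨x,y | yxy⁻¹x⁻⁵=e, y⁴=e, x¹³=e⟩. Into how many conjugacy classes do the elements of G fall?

The conjugacy classes (representative and size) are:
  [e] (size 1), [x] (size 4), [x²] (size 4), [x⁹] (size 4), [x¹²y] (size 13), [x⁴y²] (size 13), [x¹²y³] (size 13).
Class equation: 1 + 4 + 4 + 4 + 13 + 13 + 13 = 52 = |G|. So G has 7 conjugacy classes.

Answer: 7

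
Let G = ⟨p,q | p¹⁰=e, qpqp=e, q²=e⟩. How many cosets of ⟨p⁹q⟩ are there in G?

First find ord(p⁹q) by computing successive powers:
  (p⁹q)¹ = p⁹q, (p⁹q)² = e.
So |⟨p⁹q⟩| = ord(p⁹q) = 2. With |G| = 20, by Lagrange [G : ⟨p⁹q⟩] = 20/2 = 10.

Answer: 10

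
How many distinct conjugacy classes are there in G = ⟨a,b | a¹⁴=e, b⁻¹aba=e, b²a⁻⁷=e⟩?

The conjugacy classes (representative and size) are:
  [e] (size 1), [a¹³] (size 2), [a¹²] (size 2), [a¹¹] (size 2), [a⁴] (size 2), [a⁵] (size 2), [a⁸] (size 2), [a⁷] (size 1), [a⁵b⁻¹] (size 7), [a⁵b] (size 7).
Class equation: 1 + 2 + 2 + 2 + 2 + 2 + 2 + 1 + 7 + 7 = 28 = |G|. So G has 10 conjugacy classes.

Answer: 10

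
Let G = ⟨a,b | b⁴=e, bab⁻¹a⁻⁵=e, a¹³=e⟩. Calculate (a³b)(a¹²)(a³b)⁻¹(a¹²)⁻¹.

[(a³b), (a¹²)] = (a³b)·(a¹²)·(a³b)⁻¹·(a¹²)⁻¹.
  (a³b) · (a¹²) = a¹¹b
  (a¹¹b) · (a²b³) = a⁸
  (a⁸) · a = a⁹

Answer: a⁹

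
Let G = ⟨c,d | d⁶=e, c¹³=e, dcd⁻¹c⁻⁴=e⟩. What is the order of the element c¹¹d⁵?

Compute successive powers until reaching e:
  (c¹¹d⁵)¹ = c¹¹d⁵, (c¹¹d⁵)² = c⁴d⁴, (c¹¹d⁵)³ = c¹²d³, (c¹¹d⁵)⁴ = cd², (c¹¹d⁵)⁵ = c⁸d, (c¹¹d⁵)⁶ = e.
The smallest positive k with (c¹¹d⁵)ᵏ = e is 6.

Answer: 6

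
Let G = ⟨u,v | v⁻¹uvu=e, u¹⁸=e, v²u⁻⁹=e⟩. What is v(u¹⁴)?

Compute v · (u¹⁴) by multiplying left to right and reducing via the relations at each step:
  v · u¹⁴ = u⁴v

Answer: u⁴v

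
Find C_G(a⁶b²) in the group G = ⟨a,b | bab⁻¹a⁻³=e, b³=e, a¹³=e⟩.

⟨a⁶b²⟩ ⊆ C_G(a⁶b²) since powers of a⁶b² commute with a⁶b²; so |C_G(a⁶b²)| ≥ |⟨a⁶b²⟩| = 3.
By orbit–stabilizer, |C_G(a⁶b²)| = |G| / |conj. class of a⁶b²| = 39 / 13 = 3.
The 3 elements commuting with a⁶b² are {e, a⁸b, a⁶b²}.

Answer: {e, a⁸b, a⁶b²}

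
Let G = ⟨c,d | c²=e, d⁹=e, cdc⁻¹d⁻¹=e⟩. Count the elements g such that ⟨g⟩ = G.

G is cyclic of order 18. An element generates G iff its order is 18, and a cyclic group of order 18 has exactly φ(18) = 6 such elements.

Answer: 6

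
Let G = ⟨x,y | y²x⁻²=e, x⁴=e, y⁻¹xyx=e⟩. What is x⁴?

Compute successive powers of x, reducing at each step:
  x²: x · x = x²
  x³: (x²) · x = x³
  x⁴: (x³) · x = e

Answer: e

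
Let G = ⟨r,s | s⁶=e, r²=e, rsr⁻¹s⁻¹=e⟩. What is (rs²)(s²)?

Compute (rs²) · (s²) by multiplying left to right and reducing via the relations at each step:
  (rs²) · s² = rs⁴

Answer: rs⁴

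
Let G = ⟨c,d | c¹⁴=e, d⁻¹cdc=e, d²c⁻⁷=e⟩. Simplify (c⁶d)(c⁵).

Compute (c⁶d) · (c⁵) by multiplying left to right and reducing via the relations at each step:
  (c⁶d) · c⁵ = cd

Answer: cd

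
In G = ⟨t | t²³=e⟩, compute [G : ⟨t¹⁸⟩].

First find ord(t¹⁸) by computing successive powers:
  (t¹⁸)¹ = t¹⁸, (t¹⁸)² = t¹³, (t¹⁸)³ = t⁸, (t¹⁸)⁴ = t³, (t¹⁸)⁵ = t²¹, (t¹⁸)⁶ = t¹⁶, (t¹⁸)⁷ = t¹¹, (t¹⁸)⁸ = t⁶, (t¹⁸)⁹ = t, (t¹⁸)¹⁰ = t¹⁹, (t¹⁸)¹¹ = t¹⁴, (t¹⁸)¹² = t⁹, (t¹⁸)¹³ = t⁴, (t¹⁸)¹⁴ = t²², (t¹⁸)¹⁵ = t¹⁷, (t¹⁸)¹⁶ = t¹², (t¹⁸)¹⁷ = t⁷, (t¹⁸)¹⁸ = t², (t¹⁸)¹⁹ = t²⁰, (t¹⁸)²⁰ = t¹⁵, (t¹⁸)²¹ = t¹⁰, (t¹⁸)²² = t⁵, (t¹⁸)²³ = e.
So |⟨t¹⁸⟩| = ord(t¹⁸) = 23. With |G| = 23, by Lagrange [G : ⟨t¹⁸⟩] = 23/23 = 1.

Answer: 1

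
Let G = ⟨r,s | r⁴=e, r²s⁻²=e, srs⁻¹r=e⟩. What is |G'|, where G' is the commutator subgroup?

G' = [G, G] is generated by all commutators. The generator-pair commutators are: [r, s] = r².
The subgroup they normally generate is {e, r²}, of order 2.
Check: |G/G'| = 8/2 = 4 is the order of the abelianisation.

Answer: 2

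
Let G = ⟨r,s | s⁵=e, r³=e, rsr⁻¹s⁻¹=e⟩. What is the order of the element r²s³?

Compute successive powers until reaching e:
  (r²s³)¹ = r²s³, (r²s³)² = rs, (r²s³)³ = s⁴, (r²s³)⁴ = r²s², (r²s³)⁵ = r, (r²s³)⁶ = s³, (r²s³)⁷ = r²s, (r²s³)⁸ = rs⁴, (r²s³)⁹ = s², (r²s³)¹⁰ = r², (r²s³)¹¹ = rs³, (r²s³)¹² = s, (r²s³)¹³ = r²s⁴, (r²s³)¹⁴ = rs², (r²s³)¹⁵ = e.
The smallest positive k with (r²s³)ᵏ = e is 15.

Answer: 15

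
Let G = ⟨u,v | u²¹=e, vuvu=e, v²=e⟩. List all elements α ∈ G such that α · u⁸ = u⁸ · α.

⟨u⁸⟩ ⊆ C_G(u⁸) since powers of u⁸ commute with u⁸; so |C_G(u⁸)| ≥ |⟨u⁸⟩| = 21.
By orbit–stabilizer, |C_G(u⁸)| = |G| / |conj. class of u⁸| = 42 / 2 = 21.
The 21 elements commuting with u⁸ are {e, u, u², u³, u⁴, u⁵, u⁶, u⁷, u⁸, u⁹, u¹⁰, u¹¹, u¹², u¹³, u¹⁴, u¹⁵, u¹⁶, u¹⁷, u¹⁸, u¹⁹, u²⁰}.

Answer: {e, u, u², u³, u⁴, u⁵, u⁶, u⁷, u⁸, u⁹, u¹⁰, u¹¹, u¹², u¹³, u¹⁴, u¹⁵, u¹⁶, u¹⁷, u¹⁸, u¹⁹, u²⁰}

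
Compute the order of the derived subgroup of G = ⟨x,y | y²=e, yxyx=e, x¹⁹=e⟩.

G' = [G, G] is generated by all commutators. The generator-pair commutators are: [x, y] = x².
The subgroup they normally generate is {e, x, x², x³, x⁴, x⁵, x⁶, x⁷, x⁸, x⁹, x¹⁰, x¹¹, x¹², x¹³, x¹⁴, x¹⁵, x¹⁶, x¹⁷, x¹⁸}, of order 19.
Check: |G/G'| = 38/19 = 2 is the order of the abelianisation.

Answer: 19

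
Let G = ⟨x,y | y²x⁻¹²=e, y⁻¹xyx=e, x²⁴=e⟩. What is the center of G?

An element z ∈ Z(G) iff z commutes with every generator.
For example x¹² is central: (x¹²)·x = x¹³ = x·(x¹²); (x¹²)·y = y⁻¹ = y·(x¹²).
Whereas x ∉ Z(G) since x·y = xy ≠ x¹¹y⁻¹ = y·x.
Checking each of the 48 elements this way gives Z(G) = {e, x¹²}, of order 2.

Answer: {e, x¹²}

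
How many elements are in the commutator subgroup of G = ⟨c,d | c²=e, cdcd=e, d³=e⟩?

G' = [G, G] is generated by all commutators. The generator-pair commutators are: [c, d] = d.
The subgroup they normally generate is {e, d, d²}, of order 3.
Check: |G/G'| = 6/3 = 2 is the order of the abelianisation.

Answer: 3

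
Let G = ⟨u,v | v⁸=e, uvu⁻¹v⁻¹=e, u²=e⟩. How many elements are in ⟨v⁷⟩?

|⟨v⁷⟩| equals the order of v⁷. Compute successive powers until reaching e:
  (v⁷)¹ = v⁷, (v⁷)² = v⁶, (v⁷)³ = v⁵, (v⁷)⁴ = v⁴, (v⁷)⁵ = v³, (v⁷)⁶ = v², (v⁷)⁷ = v, (v⁷)⁸ = e.
The smallest positive k with (v⁷)ᵏ = e is 8, so |⟨v⁷⟩| = 8.

Answer: 8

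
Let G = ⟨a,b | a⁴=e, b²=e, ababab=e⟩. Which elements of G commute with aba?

⟨aba⟩ ⊆ C_G(aba) since powers of aba commute with aba; so |C_G(aba)| ≥ |⟨aba⟩| = 4.
By orbit–stabilizer, |C_G(aba)| = |G| / |conj. class of aba| = 24 / 6 = 4.
The 4 elements commuting with aba are {e, aba, a³ba³, ba²b}.

Answer: {e, aba, a³ba³, ba²b}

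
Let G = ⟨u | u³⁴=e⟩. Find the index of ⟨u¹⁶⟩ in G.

First find ord(u¹⁶) by computing successive powers:
  (u¹⁶)¹ = u¹⁶, (u¹⁶)² = u³², (u¹⁶)³ = u¹⁴, (u¹⁶)⁴ = u³⁰, (u¹⁶)⁵ = u¹², (u¹⁶)⁶ = u²⁸, (u¹⁶)⁷ = u¹⁰, (u¹⁶)⁸ = u²⁶, (u¹⁶)⁹ = u⁸, (u¹⁶)¹⁰ = u²⁴, (u¹⁶)¹¹ = u⁶, (u¹⁶)¹² = u²², (u¹⁶)¹³ = u⁴, (u¹⁶)¹⁴ = u²⁰, (u¹⁶)¹⁵ = u², (u¹⁶)¹⁶ = u¹⁸, (u¹⁶)¹⁷ = e.
So |⟨u¹⁶⟩| = ord(u¹⁶) = 17. With |G| = 34, by Lagrange [G : ⟨u¹⁶⟩] = 34/17 = 2.

Answer: 2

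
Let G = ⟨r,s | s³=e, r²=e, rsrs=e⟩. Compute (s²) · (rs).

Compute (s²) · (rs) by multiplying left to right and reducing via the relations at each step:
  (s²) · r = rs
  (rs) · s = rs²

Answer: rs²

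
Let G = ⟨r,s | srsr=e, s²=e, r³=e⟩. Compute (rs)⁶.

Compute successive powers of (rs), reducing at each step:
  (rs)²: (rs) · r = s;   s · s = e
  (rs)³: e · r = r;   r · s = rs
  (rs)⁴: (rs) · r = s;   s · s = e
  (rs)⁵: e · r = r;   r · s = rs
  (rs)⁶: (rs) · r = s;   s · s = e

Answer: e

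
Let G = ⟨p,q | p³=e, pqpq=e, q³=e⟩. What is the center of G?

An element z ∈ Z(G) iff z commutes with every generator.
For example e is central: e·p = p = p·e; e·q = q = q·e.
Whereas p ∉ Z(G) since p·q = pq ≠ p²q² = q·p.
Checking each of the 12 elements this way gives Z(G) = {e}, of order 1.

Answer: {e}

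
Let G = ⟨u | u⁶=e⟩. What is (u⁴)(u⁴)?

Compute (u⁴) · (u⁴) by multiplying left to right and reducing via the relations at each step:
  (u⁴) · u⁴ = u²

Answer: u²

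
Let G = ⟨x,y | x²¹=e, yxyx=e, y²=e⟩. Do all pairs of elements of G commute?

x·y = xy but y·x = x²⁰y, so x·y ≠ y·x and G is not abelian.

Answer: No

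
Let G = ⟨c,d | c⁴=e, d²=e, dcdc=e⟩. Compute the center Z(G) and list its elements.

An element z ∈ Z(G) iff z commutes with every generator.
For example c² is central: (c²)·c = c³ = c·(c²); (c²)·d = c²d = d·(c²).
Whereas c ∉ Z(G) since c·d = cd ≠ c³d = d·c.
Checking each of the 8 elements this way gives Z(G) = {e, c²}, of order 2.

Answer: {e, c²}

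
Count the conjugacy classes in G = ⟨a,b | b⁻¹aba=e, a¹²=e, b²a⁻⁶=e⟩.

The conjugacy classes (representative and size) are:
  [e] (size 1), [a¹¹] (size 2), [a²] (size 2), [a⁹] (size 2), [a⁴] (size 2), [a⁵] (size 2), [a⁶] (size 1), [a²b] (size 6), [ab] (size 6).
Class equation: 1 + 2 + 2 + 2 + 2 + 2 + 1 + 6 + 6 = 24 = |G|. So G has 9 conjugacy classes.

Answer: 9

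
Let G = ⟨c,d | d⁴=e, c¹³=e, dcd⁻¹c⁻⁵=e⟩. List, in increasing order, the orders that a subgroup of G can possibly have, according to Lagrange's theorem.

|G| = 52 = 2² · 13. By Lagrange's theorem the order of any subgroup divides 52; the divisors of 52 are 1, 2, 4, 13, 26, 52.

Answer: 1, 2, 4, 13, 26, 52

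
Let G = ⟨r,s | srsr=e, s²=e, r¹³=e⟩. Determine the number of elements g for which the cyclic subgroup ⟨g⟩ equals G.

⟨g⟩ = G would require ord(g) = |G| = 26, but the maximum element order in G is 13 < 26. So G is not cyclic and no single element generates it: the count is 0.

Answer: 0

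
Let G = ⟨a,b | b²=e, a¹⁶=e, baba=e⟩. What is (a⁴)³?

Compute successive powers of (a⁴), reducing at each step:
  (a⁴)²: (a⁴) · a⁴ = a⁸
  (a⁴)³: (a⁸) · a⁴ = a¹²

Answer: a¹²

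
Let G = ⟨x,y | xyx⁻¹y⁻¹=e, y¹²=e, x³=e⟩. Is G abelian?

Each pair of generators commutes: x·y = xy = y·x. Since the generators pairwise commute, every element of G commutes with every other, so G is abelian.

Answer: Yes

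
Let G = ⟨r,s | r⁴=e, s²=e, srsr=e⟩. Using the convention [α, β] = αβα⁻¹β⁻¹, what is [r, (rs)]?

[r, (rs)] = r·(rs)·r⁻¹·(rs)⁻¹.
  r · (rs) = r²s
  (r²s) · (r³) = r³s
  (r³s) · (rs) = r²

Answer: r²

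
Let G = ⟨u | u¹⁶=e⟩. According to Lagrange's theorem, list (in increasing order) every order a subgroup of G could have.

|G| = 16 = 2⁴. By Lagrange's theorem the order of any subgroup divides 16; the divisors of 16 are 1, 2, 4, 8, 16.

Answer: 1, 2, 4, 8, 16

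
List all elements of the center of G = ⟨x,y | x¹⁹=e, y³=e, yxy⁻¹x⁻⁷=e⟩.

An element z ∈ Z(G) iff z commutes with every generator.
For example e is central: e·x = x = x·e; e·y = y = y·e.
Whereas x ∉ Z(G) since x·y = xy ≠ x⁷y = y·x.
Checking each of the 57 elements this way gives Z(G) = {e}, of order 1.

Answer: {e}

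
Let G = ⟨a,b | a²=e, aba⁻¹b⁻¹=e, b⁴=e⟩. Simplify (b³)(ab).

Compute (b³) · (ab) by multiplying left to right and reducing via the relations at each step:
  (b³) · a = ab³
  (ab³) · b = a

Answer: a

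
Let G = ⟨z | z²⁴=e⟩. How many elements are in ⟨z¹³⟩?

|⟨z¹³⟩| equals the order of z¹³. Compute successive powers until reaching e:
  (z¹³)¹ = z¹³, (z¹³)² = z², (z¹³)³ = z¹⁵, (z¹³)⁴ = z⁴, (z¹³)⁵ = z¹⁷, (z¹³)⁶ = z⁶, (z¹³)⁷ = z¹⁹, (z¹³)⁸ = z⁸, (z¹³)⁹ = z²¹, (z¹³)¹⁰ = z¹⁰, (z¹³)¹¹ = z²³, (z¹³)¹² = z¹², (z¹³)¹³ = z, (z¹³)¹⁴ = z¹⁴, (z¹³)¹⁵ = z³, (z¹³)¹⁶ = z¹⁶, (z¹³)¹⁷ = z⁵, (z¹³)¹⁸ = z¹⁸, (z¹³)¹⁹ = z⁷, (z¹³)²⁰ = z²⁰, (z¹³)²¹ = z⁹, (z¹³)²² = z²², (z¹³)²³ = z¹¹, (z¹³)²⁴ = e.
The smallest positive k with (z¹³)ᵏ = e is 24, so |⟨z¹³⟩| = 24.

Answer: 24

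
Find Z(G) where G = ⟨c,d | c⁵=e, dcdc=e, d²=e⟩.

An element z ∈ Z(G) iff z commutes with every generator.
For example e is central: e·c = c = c·e; e·d = d = d·e.
Whereas c ∉ Z(G) since c·d = cd ≠ c⁴d = d·c.
Checking each of the 10 elements this way gives Z(G) = {e}, of order 1.

Answer: {e}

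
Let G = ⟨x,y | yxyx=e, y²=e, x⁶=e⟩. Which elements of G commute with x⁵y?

⟨x⁵y⟩ ⊆ C_G(x⁵y) since powers of x⁵y commute with x⁵y; so |C_G(x⁵y)| ≥ |⟨x⁵y⟩| = 2.
By orbit–stabilizer, |C_G(x⁵y)| = |G| / |conj. class of x⁵y| = 12 / 3 = 4.
The 4 elements commuting with x⁵y are {e, x³, x⁵y, x²y}.

Answer: {e, x³, x⁵y, x²y}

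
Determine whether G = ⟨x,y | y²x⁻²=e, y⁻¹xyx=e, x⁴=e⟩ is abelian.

x·y = xy but y·x = xy⁻¹, so x·y ≠ y·x and G is not abelian.

Answer: No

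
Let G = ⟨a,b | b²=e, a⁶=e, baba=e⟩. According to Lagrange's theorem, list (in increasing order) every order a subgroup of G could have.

|G| = 12 = 2² · 3. By Lagrange's theorem the order of any subgroup divides 12; the divisors of 12 are 1, 2, 3, 4, 6, 12.

Answer: 1, 2, 3, 4, 6, 12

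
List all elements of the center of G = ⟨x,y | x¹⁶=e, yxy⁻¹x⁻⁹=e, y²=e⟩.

An element z ∈ Z(G) iff z commutes with every generator.
For example x² is central: (x²)·x = x³ = x·(x²); (x²)·y = x²y = y·(x²).
Whereas x ∉ Z(G) since x·y = xy ≠ x⁹y = y·x.
Checking each of the 32 elements this way gives Z(G) = {e, x², x⁴, x⁶, x⁸, x¹⁰, x¹², x¹⁴}, of order 8.

Answer: {e, x², x⁴, x⁶, x⁸, x¹⁰, x¹², x¹⁴}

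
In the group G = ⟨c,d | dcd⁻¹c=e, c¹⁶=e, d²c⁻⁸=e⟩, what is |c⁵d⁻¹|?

Compute successive powers until reaching e:
  (c⁵d⁻¹)¹ = c⁵d⁻¹, (c⁵d⁻¹)² = c⁸, (c⁵d⁻¹)³ = c⁵d, (c⁵d⁻¹)⁴ = e.
The smallest positive k with (c⁵d⁻¹)ᵏ = e is 4.

Answer: 4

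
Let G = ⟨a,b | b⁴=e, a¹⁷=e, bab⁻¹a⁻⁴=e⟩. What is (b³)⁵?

Compute successive powers of (b³), reducing at each step:
  (b³)²: (b³) · b³ = b²
  (b³)³: (b²) · b³ = b
  (b³)⁴: b · b³ = e
  (b³)⁵: e · b³ = b³

Answer: b³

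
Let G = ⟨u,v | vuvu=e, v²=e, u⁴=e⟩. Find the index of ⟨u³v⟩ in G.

First find ord(u³v) by computing successive powers:
  (u³v)¹ = u³v, (u³v)² = e.
So |⟨u³v⟩| = ord(u³v) = 2. With |G| = 8, by Lagrange [G : ⟨u³v⟩] = 8/2 = 4.

Answer: 4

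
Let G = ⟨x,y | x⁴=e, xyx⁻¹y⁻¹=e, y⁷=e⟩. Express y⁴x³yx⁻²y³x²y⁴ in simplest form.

Multiply left to right, reducing at each step:
  (y⁴) · x³ = x³y⁴
  (x³y⁴) · y = x³y⁵
  (x³y⁵) · x⁻² = xy⁵
  (xy⁵) · y³ = xy
  (xy) · x² = x³y
  (x³y) · y⁴ = x³y⁵

Answer: x³y⁵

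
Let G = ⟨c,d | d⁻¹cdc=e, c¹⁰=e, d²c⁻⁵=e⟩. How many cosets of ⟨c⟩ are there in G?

First find ord(c) by computing successive powers:
  c¹ = c, c² = c², c³ = c³, c⁴ = c⁴, c⁵ = c⁵, c⁶ = c⁶, c⁷ = c⁷, c⁸ = c⁸, c⁹ = c⁹, c¹⁰ = e.
So |⟨c⟩| = ord(c) = 10. With |G| = 20, by Lagrange [G : ⟨c⟩] = 20/10 = 2.

Answer: 2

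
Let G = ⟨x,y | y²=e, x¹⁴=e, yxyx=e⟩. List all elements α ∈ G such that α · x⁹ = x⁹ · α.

⟨x⁹⟩ ⊆ C_G(x⁹) since powers of x⁹ commute with x⁹; so |C_G(x⁹)| ≥ |⟨x⁹⟩| = 14.
By orbit–stabilizer, |C_G(x⁹)| = |G| / |conj. class of x⁹| = 28 / 2 = 14.
The 14 elements commuting with x⁹ are {e, x, x², x³, x⁴, x⁵, x⁶, x⁷, x⁸, x⁹, x¹⁰, x¹¹, x¹², x¹³}.

Answer: {e, x, x², x³, x⁴, x⁵, x⁶, x⁷, x⁸, x⁹, x¹⁰, x¹¹, x¹², x¹³}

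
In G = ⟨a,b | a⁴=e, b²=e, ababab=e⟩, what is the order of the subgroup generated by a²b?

|⟨a²b⟩| equals the order of a²b. Compute successive powers until reaching e:
  (a²b)¹ = a²b, (a²b)² = a²ba²b, (a²b)³ = ba², (a²b)⁴ = e.
The smallest positive k with (a²b)ᵏ = e is 4, so |⟨a²b⟩| = 4.

Answer: 4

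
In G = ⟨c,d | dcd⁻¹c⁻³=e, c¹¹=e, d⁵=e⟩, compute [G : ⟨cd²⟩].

First find ord(cd²) by computing successive powers:
  (cd²)¹ = cd², (cd²)² = c¹⁰d⁴, (cd²)³ = c³d, (cd²)⁴ = c⁶d³, (cd²)⁵ = e.
So |⟨cd²⟩| = ord(cd²) = 5. With |G| = 55, by Lagrange [G : ⟨cd²⟩] = 55/5 = 11.

Answer: 11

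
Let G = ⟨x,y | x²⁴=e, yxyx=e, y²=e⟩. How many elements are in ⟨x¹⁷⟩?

|⟨x¹⁷⟩| equals the order of x¹⁷. Compute successive powers until reaching e:
  (x¹⁷)¹ = x¹⁷, (x¹⁷)² = x¹⁰, (x¹⁷)³ = x³, (x¹⁷)⁴ = x²⁰, (x¹⁷)⁵ = x¹³, (x¹⁷)⁶ = x⁶, (x¹⁷)⁷ = x²³, (x¹⁷)⁸ = x¹⁶, (x¹⁷)⁹ = x⁹, (x¹⁷)¹⁰ = x², (x¹⁷)¹¹ = x¹⁹, (x¹⁷)¹² = x¹², (x¹⁷)¹³ = x⁵, (x¹⁷)¹⁴ = x²², (x¹⁷)¹⁵ = x¹⁵, (x¹⁷)¹⁶ = x⁸, (x¹⁷)¹⁷ = x, (x¹⁷)¹⁸ = x¹⁸, (x¹⁷)¹⁹ = x¹¹, (x¹⁷)²⁰ = x⁴, (x¹⁷)²¹ = x²¹, (x¹⁷)²² = x¹⁴, (x¹⁷)²³ = x⁷, (x¹⁷)²⁴ = e.
The smallest positive k with (x¹⁷)ᵏ = e is 24, so |⟨x¹⁷⟩| = 24.

Answer: 24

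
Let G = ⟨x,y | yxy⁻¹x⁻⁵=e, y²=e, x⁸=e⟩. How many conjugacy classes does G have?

The conjugacy classes (representative and size) are:
  [e] (size 1), [x⁵] (size 2), [x²] (size 1), [x⁷] (size 2), [x⁴] (size 1), [x⁶] (size 1), [y] (size 2), [x⁵y] (size 2), [x²y] (size 2), [x³y] (size 2).
Class equation: 1 + 2 + 1 + 2 + 1 + 1 + 2 + 2 + 2 + 2 = 16 = |G|. So G has 10 conjugacy classes.

Answer: 10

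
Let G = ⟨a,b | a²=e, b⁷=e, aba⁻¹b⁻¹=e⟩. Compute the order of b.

Compute successive powers until reaching e:
  b¹ = b, b² = b², b³ = b³, b⁴ = b⁴, b⁵ = b⁵, b⁶ = b⁶, b⁷ = e.
The smallest positive k with bᵏ = e is 7.

Answer: 7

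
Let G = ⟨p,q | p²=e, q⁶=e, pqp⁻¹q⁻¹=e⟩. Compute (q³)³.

Compute successive powers of (q³), reducing at each step:
  (q³)²: (q³) · q³ = e
  (q³)³: e · q³ = q³

Answer: q³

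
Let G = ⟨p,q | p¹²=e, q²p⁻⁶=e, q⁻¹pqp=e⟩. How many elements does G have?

Enumerate words in the generators, reducing via the relations: the distinct elements are
  {e, p, q, pq, p², p³, p⁴, p⁵, p⁶, p⁷, p⁸, p⁹, p²q, p³q, p¹¹, p¹⁰, p⁴q, p⁵q, q⁻¹, pq⁻¹, p²q⁻¹, p³q⁻¹, p⁴q⁻¹, p⁵q⁻¹}.
No further products give new elements, so |G| = 24.

Answer: 24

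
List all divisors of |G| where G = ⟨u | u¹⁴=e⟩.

|G| = 14 = 2 · 7. By Lagrange's theorem the order of any subgroup divides 14; the divisors of 14 are 1, 2, 7, 14.

Answer: 1, 2, 7, 14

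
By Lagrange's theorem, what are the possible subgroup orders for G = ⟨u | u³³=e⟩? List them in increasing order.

|G| = 33 = 3 · 11. By Lagrange's theorem the order of any subgroup divides 33; the divisors of 33 are 1, 3, 11, 33.

Answer: 1, 3, 11, 33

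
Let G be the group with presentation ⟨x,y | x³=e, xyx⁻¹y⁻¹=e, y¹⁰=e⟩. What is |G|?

Enumerate words in the generators, reducing via the relations: the distinct elements are
  {e, x, y, xy, x², y², y³, y⁴, y⁵, y⁶, y⁷, y⁸, y⁹, xy², xy³, xy⁴, xy⁵, xy⁶, xy⁷, xy⁸, xy⁹, x²y, x²y², x²y³, x²y⁴, x²y⁵, x²y⁶, x²y⁷, x²y⁸, x²y⁹}.
No further products give new elements, so |G| = 30.

Answer: 30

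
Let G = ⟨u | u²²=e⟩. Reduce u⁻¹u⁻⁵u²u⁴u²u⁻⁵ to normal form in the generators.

Multiply left to right, reducing at each step:
  (u²¹) · u⁻⁵ = u¹⁶
  (u¹⁶) · u² = u¹⁸
  (u¹⁸) · u⁴ = e
  e · u² = u²
  (u²) · u⁻⁵ = u¹⁹

Answer: u¹⁹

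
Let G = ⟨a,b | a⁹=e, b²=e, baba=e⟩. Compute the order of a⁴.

Compute successive powers until reaching e:
  (a⁴)¹ = a⁴, (a⁴)² = a⁸, (a⁴)³ = a³, (a⁴)⁴ = a⁷, (a⁴)⁵ = a², (a⁴)⁶ = a⁶, (a⁴)⁷ = a, (a⁴)⁸ = a⁵, (a⁴)⁹ = e.
The smallest positive k with (a⁴)ᵏ = e is 9.

Answer: 9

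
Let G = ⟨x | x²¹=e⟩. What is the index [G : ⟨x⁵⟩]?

First find ord(x⁵) by computing successive powers:
  (x⁵)¹ = x⁵, (x⁵)² = x¹⁰, (x⁵)³ = x¹⁵, (x⁵)⁴ = x²⁰, (x⁵)⁵ = x⁴, (x⁵)⁶ = x⁹, (x⁵)⁷ = x¹⁴, (x⁵)⁸ = x¹⁹, (x⁵)⁹ = x³, (x⁵)¹⁰ = x⁸, (x⁵)¹¹ = x¹³, (x⁵)¹² = x¹⁸, (x⁵)¹³ = x², (x⁵)¹⁴ = x⁷, (x⁵)¹⁵ = x¹², (x⁵)¹⁶ = x¹⁷, (x⁵)¹⁷ = x, (x⁵)¹⁸ = x⁶, (x⁵)¹⁹ = x¹¹, (x⁵)²⁰ = x¹⁶, (x⁵)²¹ = e.
So |⟨x⁵⟩| = ord(x⁵) = 21. With |G| = 21, by Lagrange [G : ⟨x⁵⟩] = 21/21 = 1.

Answer: 1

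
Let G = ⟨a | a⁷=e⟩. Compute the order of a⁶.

Compute successive powers until reaching e:
  (a⁶)¹ = a⁶, (a⁶)² = a⁵, (a⁶)³ = a⁴, (a⁶)⁴ = a³, (a⁶)⁵ = a², (a⁶)⁶ = a, (a⁶)⁷ = e.
The smallest positive k with (a⁶)ᵏ = e is 7.

Answer: 7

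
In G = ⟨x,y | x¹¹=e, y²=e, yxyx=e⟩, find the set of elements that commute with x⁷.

⟨x⁷⟩ ⊆ C_G(x⁷) since powers of x⁷ commute with x⁷; so |C_G(x⁷)| ≥ |⟨x⁷⟩| = 11.
By orbit–stabilizer, |C_G(x⁷)| = |G| / |conj. class of x⁷| = 22 / 2 = 11.
The 11 elements commuting with x⁷ are {e, x, x², x³, x⁴, x⁵, x⁶, x⁷, x⁸, x⁹, x¹⁰}.

Answer: {e, x, x², x³, x⁴, x⁵, x⁶, x⁷, x⁸, x⁹, x¹⁰}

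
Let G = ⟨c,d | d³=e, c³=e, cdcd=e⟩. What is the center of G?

An element z ∈ Z(G) iff z commutes with every generator.
For example e is central: e·c = c = c·e; e·d = d = d·e.
Whereas c ∉ Z(G) since c·d = cd ≠ c²d² = d·c.
Checking each of the 12 elements this way gives Z(G) = {e}, of order 1.

Answer: {e}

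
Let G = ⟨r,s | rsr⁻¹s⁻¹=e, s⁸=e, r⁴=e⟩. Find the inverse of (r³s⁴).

The order of (r³s⁴) is 4 (smallest k with (r³s⁴)ᵏ = e), so (r³s⁴)⁻¹ = (r³s⁴)³ = rs⁴.
Check: (r³s⁴) · (rs⁴) → (r³s⁴) · r = s⁴;   (s⁴) · s⁴ = e, giving e as required.

Answer: rs⁴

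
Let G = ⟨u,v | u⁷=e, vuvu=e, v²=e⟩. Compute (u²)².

Compute successive powers of (u²), reducing at each step:
  (u²)²: (u²) · u² = u⁴

Answer: u⁴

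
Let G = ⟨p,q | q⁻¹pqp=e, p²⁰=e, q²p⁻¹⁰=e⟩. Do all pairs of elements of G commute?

p·q = pq but q·p = p⁹q⁻¹, so p·q ≠ q·p and G is not abelian.

Answer: No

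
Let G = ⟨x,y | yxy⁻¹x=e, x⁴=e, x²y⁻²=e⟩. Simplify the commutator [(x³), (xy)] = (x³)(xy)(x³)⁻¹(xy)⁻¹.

[(x³), (xy)] = (x³)·(xy)·(x³)⁻¹·(xy)⁻¹.
  (x³) · (xy) = y
  y · x = xy⁻¹
  (xy⁻¹) · (xy⁻¹) = x²

Answer: x²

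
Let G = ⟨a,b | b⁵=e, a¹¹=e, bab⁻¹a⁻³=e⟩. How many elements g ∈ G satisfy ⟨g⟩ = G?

⟨g⟩ = G would require ord(g) = |G| = 55, but the maximum element order in G is 11 < 55. So G is not cyclic and no single element generates it: the count is 0.

Answer: 0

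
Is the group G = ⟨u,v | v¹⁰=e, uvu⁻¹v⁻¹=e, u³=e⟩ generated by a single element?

|G| = 30. The element uv has order 30 (its powers give 30 distinct elements), so ⟨uv⟩ = G and G is cyclic.

Answer: Yes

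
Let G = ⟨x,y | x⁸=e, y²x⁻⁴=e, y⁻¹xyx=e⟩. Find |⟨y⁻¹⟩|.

|⟨y⁻¹⟩| equals the order of y⁻¹. Compute successive powers until reaching e:
  (y⁻¹)¹ = y⁻¹, (y⁻¹)² = x⁴, (y⁻¹)³ = y, (y⁻¹)⁴ = e.
The smallest positive k with (y⁻¹)ᵏ = e is 4, so |⟨y⁻¹⟩| = 4.

Answer: 4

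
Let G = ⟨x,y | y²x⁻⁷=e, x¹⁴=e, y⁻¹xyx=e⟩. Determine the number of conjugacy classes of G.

The conjugacy classes (representative and size) are:
  [e] (size 1), [x¹³] (size 2), [x¹²] (size 2), [x¹¹] (size 2), [x⁴] (size 2), [x⁵] (size 2), [x⁸] (size 2), [x⁷] (size 1), [x⁵y⁻¹] (size 7), [x⁵y] (size 7).
Class equation: 1 + 2 + 2 + 2 + 2 + 2 + 2 + 1 + 7 + 7 = 28 = |G|. So G has 10 conjugacy classes.

Answer: 10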